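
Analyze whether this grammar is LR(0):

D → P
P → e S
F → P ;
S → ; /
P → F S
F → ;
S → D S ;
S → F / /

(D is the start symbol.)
No. Shift-reduce conflict between [D → P .] and [F → P . ;]

Augment with D' → D and build the canonical LR(0) collection (I0 = CLOSURE({[D' → . D]}), then GOTO on every symbol after a dot until no new states appear). It has 17 states:
  I0: { [D → . P], [D' → . D], [F → . ;], [F → . P ;], [P → . F S], [P → . e S] }  — shift
  I1: { [F → ; .] }  — reduce
  I2: { [D' → D .] }  — accept
  I3: { [D → . P], [F → . ;], [F → . P ;], [P → . F S], [P → . e S], [P → F . S], [S → . ; /], [S → . D S ;], [S → . F / /] }  — shift
  I4: { [D → P .], [F → P . ;] }  — shift, reduce
  I5: { [D → . P], [F → . ;], [F → . P ;], [P → . F S], [P → . e S], [P → e . S], [S → . ; /], [S → . D S ;], [S → . F / /] }  — shift
  I6: { [F → ; .], [S → ; . /] }  — shift, reduce
  I7: { [D → . P], [F → . ;], [F → . P ;], [P → . F S], [P → . e S], [S → . ; /], [S → . D S ;], [S → . F / /], [S → D . S ;] }  — shift
  I8: { [D → . P], [F → . ;], [F → . P ;], [P → . F S], [P → . e S], [P → F . S], [S → . ; /], [S → . D S ;], [S → . F / /], [S → F . / /] }  — shift
  I9: { [P → e S .] }  — reduce
  I10: { [S → F / . /] }  — shift
  I11: { [P → F S .] }  — reduce
  I12: { [S → F / / .] }  — reduce
  I13: { [S → D S . ;] }  — shift
  I14: { [S → D S ; .] }  — reduce
  I15: { [S → ; / .] }  — reduce
  I16: { [F → P ; .] }  — reduce

Conflict in state I4:
  Shift-reduce conflict between [D → P .] and [F → P . ;]
So the grammar is NOT LR(0).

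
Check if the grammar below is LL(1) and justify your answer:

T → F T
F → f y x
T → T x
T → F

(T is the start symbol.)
Relevant sets:
  FIRST(F) = { 'f' }
  FIRST(T) = { 'f' }

For T:
  PREDICT(T → F T) = { 'f' }
  PREDICT(T → T x) = { 'f' }
  PREDICT(T → F) = { 'f' }
F has a single production, so nothing to check there.

Conflict found: Predict set conflict for T: { 'f' }
The grammar is NOT LL(1).

Answer: No. Predict set conflict for T: { 'f' }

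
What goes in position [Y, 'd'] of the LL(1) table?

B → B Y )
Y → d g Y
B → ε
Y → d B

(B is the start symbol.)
Y → d g Y, Y → d B

To find M[Y, 'd'], we find productions for Y where 'd' is in the predict set (PREDICT(N → α) = (FIRST(α) \ {ε}) ∪ (FOLLOW(N) if α ⇒* ε)).

Y → d g Y: PREDICT = { 'd' }
  'd' is in predict set, so this production goes in M[Y, 'd']
Y → d B: PREDICT = { 'd' }
  'd' is in predict set, so this production goes in M[Y, 'd']

M[Y, 'd'] = Y → d g Y, Y → d B  (a multiply-defined cell — the grammar is not LL(1))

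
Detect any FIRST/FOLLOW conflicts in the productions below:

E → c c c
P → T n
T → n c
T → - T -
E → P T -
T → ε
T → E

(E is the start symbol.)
Yes. T → n c with FOLLOW(T) on { 'n' }; T → '-' T '-' with FOLLOW(T) on { '-' }; T → E with FOLLOW(T) on { '-', 'n' }

A FIRST/FOLLOW conflict occurs when a non-terminal N has a nullable alternative N → β (β ⇒* ε) and another alternative N → α with FIRST(α) ∩ FOLLOW(N) ≠ ∅: on such a lookahead the parser cannot decide between expanding α and letting N vanish via β.

Nullable non-terminals: T.
FIRST sets used below: FIRST(E) = { '-', 'c', 'n' }

T: nullable alternative(s) T → ε; FOLLOW(T) = { '-', 'n' }
  T → n c: FIRST \ {ε} = { 'n' } — overlaps FOLLOW(T) on { 'n' }: CONFLICT
  T → - T -: FIRST \ {ε} = { '-' } — overlaps FOLLOW(T) on { '-' }: CONFLICT
  T → ε: FIRST \ {ε} = { } — this is the only nullable alternative, skip
  T → E: FIRST \ {ε} = { '-', 'c', 'n' } — overlaps FOLLOW(T) on { '-', 'n' }: CONFLICT

E, P have no nullable alternative, so no FIRST/FOLLOW check is needed there.

So the grammar has 3 FIRST/FOLLOW conflicts (marked CONFLICT above).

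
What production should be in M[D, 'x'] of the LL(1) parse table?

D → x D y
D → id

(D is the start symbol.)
To find M[D, 'x'], we find productions for D where 'x' is in the predict set (PREDICT(N → α) = (FIRST(α) \ {ε}) ∪ (FOLLOW(N) if α ⇒* ε)).

D → x D y: PREDICT = { 'x' }
  'x' is in predict set, so this production goes in M[D, 'x']
D → id: PREDICT = { 'id' }

M[D, 'x'] = D → x D y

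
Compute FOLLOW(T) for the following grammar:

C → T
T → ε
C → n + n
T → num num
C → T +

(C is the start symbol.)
In C → T: T is at the end, add FOLLOW(C)
In C → T +: T is followed by '+', add FIRST('+') \ {ε} = { '+' }

The FOLLOW sets referred to above (computed the same way, to a fixed point):
  FOLLOW(C) = { $ }

Taking the union: FOLLOW(T) = { $, '+' }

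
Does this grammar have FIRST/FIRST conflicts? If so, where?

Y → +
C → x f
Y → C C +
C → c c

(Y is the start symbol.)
No FIRST/FIRST conflicts.

A FIRST/FIRST conflict occurs when two productions N → α and N → β for the same non-terminal have FIRST(α) ∩ FIRST(β) ≠ ∅ (with ε ∈ FIRST of a nullable right-hand side, so two nullable alternatives also conflict).

FIRST sets of the non-terminals at (or reachable through a nullable prefix from) the front of some alternative:
  FIRST(C) = { 'c', 'x' }

Productions for Y:
  Y → +: FIRST = { '+' }
  Y → C C +: FIRST = { 'c', 'x' }
Productions for C:
  C → x f: FIRST = { 'x' }
  C → c c: FIRST = { 'c' }

All alternatives of each non-terminal have pairwise disjoint FIRST sets.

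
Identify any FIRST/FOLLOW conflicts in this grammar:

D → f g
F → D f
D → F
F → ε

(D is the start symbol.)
Yes. D → f g with FOLLOW(D) on { 'f' }; F → D f with FOLLOW(F) on { 'f' }

Nullable non-terminals: D, F.
FIRST sets used below: FIRST(F) = { 'f', ε }, FIRST(D) = { 'f', ε }

D: nullable alternative(s) D → F; FOLLOW(D) = { $, 'f' }
  D → f g: FIRST \ {ε} = { 'f' } — overlaps FOLLOW(D) on { 'f' }: CONFLICT
  D → F: FIRST \ {ε} = { 'f' } — this is the only nullable alternative, skip

F: nullable alternative(s) F → ε; FOLLOW(F) = { $, 'f' }
  F → D f: FIRST \ {ε} = { 'f' } — overlaps FOLLOW(F) on { 'f' }: CONFLICT
  F → ε: FIRST \ {ε} = { } — this is the only nullable alternative, skip

So the grammar has 2 FIRST/FOLLOW conflicts (marked CONFLICT above).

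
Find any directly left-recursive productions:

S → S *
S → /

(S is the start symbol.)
Yes, S is left-recursive

Direct left recursion occurs when N → N α for some non-terminal N (the right-hand side begins with the left-hand side itself).

S → S *: LEFT RECURSIVE (starts with S)
S → /: starts with '/'

The grammar has direct left recursion on: S.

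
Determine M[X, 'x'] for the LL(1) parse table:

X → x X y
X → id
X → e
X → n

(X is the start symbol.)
To find M[X, 'x'], we find productions for X where 'x' is in the predict set (PREDICT(N → α) = (FIRST(α) \ {ε}) ∪ (FOLLOW(N) if α ⇒* ε)).

X → x X y: PREDICT = { 'x' }
  'x' is in predict set, so this production goes in M[X, 'x']
X → id: PREDICT = { 'id' }
X → e: PREDICT = { 'e' }
X → n: PREDICT = { 'n' }

M[X, 'x'] = X → x X y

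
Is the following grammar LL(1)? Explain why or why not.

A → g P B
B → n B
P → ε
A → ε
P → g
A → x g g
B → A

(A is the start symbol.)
No. Predict set conflict for P: { 'g' }

A grammar is LL(1) if for each non-terminal N with multiple productions, the predict sets of those productions are pairwise disjoint, where PREDICT(N → α) = (FIRST(α) \ {ε}) ∪ (FOLLOW(N) if α ⇒* ε).

Relevant sets:
  FIRST(A) = { 'g', 'x', ε }
  FOLLOW(A) = { $ }
  FOLLOW(B) = { $ }
  FOLLOW(P) = { $, 'g', 'n', 'x' }

For A:
  PREDICT(A → g P B) = { 'g' }
  PREDICT(A → ε) = { $ }
  PREDICT(A → x g g) = { 'x' }
For B:
  PREDICT(B → n B) = { 'n' }
  PREDICT(B → A) = { $, 'g', 'x' }
For P:
  PREDICT(P → ε) = { $, 'g', 'n', 'x' }
  PREDICT(P → g) = { 'g' }

Conflict found: Predict set conflict for P: { 'g' }
The grammar is NOT LL(1).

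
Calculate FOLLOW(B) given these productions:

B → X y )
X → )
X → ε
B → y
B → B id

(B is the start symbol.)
To compute FOLLOW(B), find every occurrence of B on a right-hand side N → α B β: add FIRST(β) \ {ε}, and if β is empty or nullable also add FOLLOW(N). Iterate to a fixed point.

B is the start symbol, so $ ∈ FOLLOW(B).
In B → B id: B is followed by id, add FIRST(id) \ {ε} = { 'id' }

Taking the union: FOLLOW(B) = { $, 'id' }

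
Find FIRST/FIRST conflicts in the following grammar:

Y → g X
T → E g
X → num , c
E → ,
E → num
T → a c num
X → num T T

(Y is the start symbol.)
FIRST sets of the non-terminals at (or reachable through a nullable prefix from) the front of some alternative:
  FIRST(E) = { ',', 'num' }

Productions for T:
  T → E g: FIRST = { ',', 'num' }
  T → a c num: FIRST = { 'a' }
Productions for X:
  X → num , c: FIRST = { 'num' }
  X → num T T: FIRST = { 'num' }
Productions for E:
  E → ,: FIRST = { ',' }
  E → num: FIRST = { 'num' }
Y has only one production, so no FIRST/FIRST conflict is possible there.

Conflict for X: X → num , c and X → num T T
  Overlap: { 'num' }

Answer: Yes. X → num ',' c / X → num T T on { 'num' }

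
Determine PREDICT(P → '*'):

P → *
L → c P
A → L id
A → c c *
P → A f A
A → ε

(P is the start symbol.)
PREDICT(P → '*') = (FIRST(RHS) \ {ε}) ∪ (FOLLOW(P) if ε ∈ FIRST(RHS), i.e. RHS ⇒* ε)
FIRST('*') = { '*' }
ε ∉ FIRST('*'), so FOLLOW(P) is not added.
PREDICT(P → '*') = { '*' }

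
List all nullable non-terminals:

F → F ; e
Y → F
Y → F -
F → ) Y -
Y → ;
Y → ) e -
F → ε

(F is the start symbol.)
{ 'F', 'Y' }

A non-terminal is nullable if it can derive ε (the empty string): either it has an ε-production, or it has a production whose right-hand side consists entirely of nullable non-terminals.

ε-productions: F → ε
So F is immediately nullable.
Y → F: every symbol on the right is nullable, so Y is nullable too.
Every non-terminal is now nullable.
Nullable = { 'F', 'Y' }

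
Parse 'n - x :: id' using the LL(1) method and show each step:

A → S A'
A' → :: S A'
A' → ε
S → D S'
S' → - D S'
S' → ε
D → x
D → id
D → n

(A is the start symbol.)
Stack is shown with the top on the left.

Stack        Input          Action
----------------------------------
A $          n - x :: id $  output A → S A'
S A' $       n - x :: id $  output S → D S'
D S' A' $    n - x :: id $  output D → n
n S' A' $    n - x :: id $  match 'n'
S' A' $      - x :: id $    output S' → - D S'
- D S' A' $  - x :: id $    match '-'
D S' A' $    x :: id $      output D → x
x S' A' $    x :: id $      match 'x'
S' A' $      :: id $        output S' → ε
A' $         :: id $        output A' → :: S A'
:: S A' $    :: id $        match '::'
S A' $       id $           output S → D S'
D S' A' $    id $           output D → id
id S' A' $   id $           match 'id'
S' A' $      $              output S' → ε
A' $         $              output A' → ε
$            $              accept

The string is accepted.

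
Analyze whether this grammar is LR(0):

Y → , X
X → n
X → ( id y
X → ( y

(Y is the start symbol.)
Yes, the grammar is LR(0)

A grammar is LR(0) if no state in the canonical LR(0) collection has:
  - both a shift item (dot before a terminal) and a complete item (shift-reduce conflict), or
  - two or more complete items (reduce-reduce conflict; the accept item [Y' → Y .] counts as a complete item here).

Augment with Y' → Y and build the canonical LR(0) collection (I0 = CLOSURE({[Y' → . Y]}), then GOTO on every symbol after a dot until no new states appear). It has 9 states:
  I0: { [Y → . , X], [Y' → . Y] }  — shift
  I1: { [X → . ( id y], [X → . ( y], [X → . n], [Y → , . X] }  — shift
  I2: { [Y' → Y .] }  — accept
  I3: { [X → ( . id y], [X → ( . y] }  — shift
  I4: { [Y → , X .] }  — reduce
  I5: { [X → n .] }  — reduce
  I6: { [X → ( id . y] }  — shift
  I7: { [X → ( y .] }  — reduce
  I8: { [X → ( id y .] }  — reduce

Every state is either a pure shift/goto state or contains exactly one complete item and nothing to shift — no conflicts. The grammar is LR(0).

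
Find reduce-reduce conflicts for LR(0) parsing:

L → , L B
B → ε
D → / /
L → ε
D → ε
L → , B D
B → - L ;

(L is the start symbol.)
Augment with L' → L and build the canonical LR(0) collection (I0 = CLOSURE({[L' → . L]}), then GOTO on every symbol after a dot until no new states appear). It has 12 states:
  I0: { [L → . , B D], [L → . , L B], [L → .], [L' → . L] }  — shift, reduce
  I1: { [B → . - L ;], [B → .], [L → , . B D], [L → , . L B], [L → . , B D], [L → . , L B], [L → .] }  — shift, 2 reduces
  I2: { [L' → L .] }  — accept
  I3: { [B → - . L ;], [L → . , B D], [L → . , L B], [L → .] }  — shift, reduce
  I4: { [D → . / /], [D → .], [L → , B . D] }  — shift, reduce
  I5: { [B → . - L ;], [B → .], [L → , L . B] }  — shift, reduce
  I6: { [L → , L B .] }  — reduce
  I7: { [D → / . /] }  — shift
  I8: { [L → , B D .] }  — reduce
  I9: { [D → / / .] }  — reduce
  I10: { [B → - L . ;] }  — shift
  I11: { [B → - L ; .] }  — reduce

I1 contains complete items [B → .], [L → .] — reduce-reduce conflict.

Answer: Yes — I1: [B → .] vs [L → .]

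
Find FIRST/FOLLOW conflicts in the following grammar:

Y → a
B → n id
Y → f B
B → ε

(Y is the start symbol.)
Nullable non-terminals: B.

B: nullable alternative(s) B → ε; FOLLOW(B) = { $ }
  B → n id: FIRST \ {ε} = { 'n' } — disjoint from FOLLOW(B)
  B → ε: FIRST \ {ε} = { } — this is the only nullable alternative, skip

Y has no nullable alternative, so no FIRST/FOLLOW check is needed there.

No FIRST/FOLLOW conflicts found.

Answer: No FIRST/FOLLOW conflicts.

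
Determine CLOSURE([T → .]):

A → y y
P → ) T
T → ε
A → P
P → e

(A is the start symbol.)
Start with: [T → .]
The dot is at the end, so nothing is added.

CLOSURE = { [T → .] }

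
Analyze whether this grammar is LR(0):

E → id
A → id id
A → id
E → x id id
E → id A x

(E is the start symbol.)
Augment with E' → E and build the canonical LR(0) collection (I0 = CLOSURE({[E' → . E]}), then GOTO on every symbol after a dot until no new states appear). It has 10 states:
  I0: { [E → . id A x], [E → . id], [E → . x id id], [E' → . E] }  — shift
  I1: { [E' → E .] }  — accept
  I2: { [A → . id id], [A → . id], [E → id . A x], [E → id .] }  — shift, reduce
  I3: { [E → x . id id] }  — shift
  I4: { [E → x id . id] }  — shift
  I5: { [E → x id id .] }  — reduce
  I6: { [E → id A . x] }  — shift
  I7: { [A → id . id], [A → id .] }  — shift, reduce
  I8: { [A → id id .] }  — reduce
  I9: { [E → id A x .] }  — reduce

Conflict in state I2:
  Shift-reduce conflict between [E → id .] and [A → . id]
So the grammar is NOT LR(0).

Answer: No. Shift-reduce conflict between [E → id .] and [A → . id]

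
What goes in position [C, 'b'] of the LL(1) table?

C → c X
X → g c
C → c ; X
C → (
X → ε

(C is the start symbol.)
Empty (error entry)

To find M[C, 'b'], we find productions for C where 'b' is in the predict set (PREDICT(N → α) = (FIRST(α) \ {ε}) ∪ (FOLLOW(N) if α ⇒* ε)).

C → c X: PREDICT = { 'c' }
C → c ; X: PREDICT = { 'c' }
C → (: PREDICT = { '(' }

M[C, 'b'] is empty (no production applies)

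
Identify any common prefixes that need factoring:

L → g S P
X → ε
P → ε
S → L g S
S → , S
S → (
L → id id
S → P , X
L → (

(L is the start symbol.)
Left-factoring is needed when two productions for the same non-terminal
share a common prefix on the right-hand side.

Productions for L:
  L → g S P
  L → id id
  L → (
Productions for S:
  S → L g S
  S → , S
  S → (
  S → P , X

No common prefixes found.

Answer: No, left-factoring is not needed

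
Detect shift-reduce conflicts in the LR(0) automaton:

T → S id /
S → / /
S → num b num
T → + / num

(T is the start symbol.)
Augment with T' → T and build the canonical LR(0) collection (I0 = CLOSURE({[T' → . T]}), then GOTO on every symbol after a dot until no new states appear). It has 13 states:
  I0: { [S → . / /], [S → . num b num], [T → . + / num], [T → . S id /], [T' → . T] }  — shift
  I1: { [T → + . / num] }  — shift
  I2: { [S → / . /] }  — shift
  I3: { [T → S . id /] }  — shift
  I4: { [T' → T .] }  — accept
  I5: { [S → num . b num] }  — shift
  I6: { [S → num b . num] }  — shift
  I7: { [S → num b num .] }  — reduce
  I8: { [T → S id . /] }  — shift
  I9: { [T → S id / .] }  — reduce
  I10: { [S → / / .] }  — reduce
  I11: { [T → + / . num] }  — shift
  I12: { [T → + / num .] }  — reduce

No state contains both a complete item and a shift item.

Answer: No shift-reduce conflicts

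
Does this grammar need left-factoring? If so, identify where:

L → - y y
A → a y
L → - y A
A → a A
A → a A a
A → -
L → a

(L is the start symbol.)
Left-factoring is needed when two productions for the same non-terminal
share a common prefix on the right-hand side.

Productions for L:
  L → - y y
  L → - y A
  L → a
Productions for A:
  A → a y
  A → a A
  A → a A a
  A → -

Found common prefix '- y' in productions for L
Found common prefix 'a' in productions for A

Answer: Yes, L has productions with common prefix '- y'; A has productions with common prefix 'a'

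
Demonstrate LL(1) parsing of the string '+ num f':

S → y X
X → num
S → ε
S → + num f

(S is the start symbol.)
Stack is shown with the top on the left.

Stack      Input      Action
----------------------------
S $        + num f $  output S → + num f
+ num f $  + num f $  match '+'
num f $    num f $    match 'num'
f $        f $        match 'f'
$          $          accept

The string is accepted.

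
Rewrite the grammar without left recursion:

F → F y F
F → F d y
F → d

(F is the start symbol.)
F is directly left-recursive. The standard transformation for
  A → A α₁ | ... | A α_m | β₁ | ... | β_n
is
  A  → β₁ A' | ... | β_n A'
  A' → α₁ A' | ... | α_m A' | ε

F → d becomes F → d F'
F → F y F becomes F' → y F F'
F → F d y becomes F' → d y F'
Add F' → ε

Resulting grammar:
F → d F'
F' → y F F'
F' → d y F'
F' → ε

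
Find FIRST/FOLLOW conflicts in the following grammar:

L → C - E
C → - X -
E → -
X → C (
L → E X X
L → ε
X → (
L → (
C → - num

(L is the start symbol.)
Nullable non-terminals: L.
FIRST sets used below: FIRST(C) = { '-' }, FIRST(E) = { '-' }

L: nullable alternative(s) L → ε; FOLLOW(L) = { $ }
  L → C - E: FIRST \ {ε} = { '-' } — disjoint from FOLLOW(L)
  L → E X X: FIRST \ {ε} = { '-' } — disjoint from FOLLOW(L)
  L → ε: FIRST \ {ε} = { } — this is the only nullable alternative, skip
  L → (: FIRST \ {ε} = { '(' } — disjoint from FOLLOW(L)

C, E, X have no nullable alternative, so no FIRST/FOLLOW check is needed there.

No FIRST/FOLLOW conflicts found.

Answer: No FIRST/FOLLOW conflicts.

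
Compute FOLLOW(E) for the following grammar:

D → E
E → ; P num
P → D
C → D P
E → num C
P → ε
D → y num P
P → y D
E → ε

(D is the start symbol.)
In D → E: E is at the end, add FOLLOW(D)

The FOLLOW sets referred to above (computed the same way, to a fixed point):
  FOLLOW(D) = { $, ';', 'num', 'y' }

Taking the union: FOLLOW(E) = { $, ';', 'num', 'y' }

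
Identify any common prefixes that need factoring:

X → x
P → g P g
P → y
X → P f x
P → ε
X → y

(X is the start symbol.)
No, left-factoring is not needed

Left-factoring is needed when two productions for the same non-terminal
share a common prefix on the right-hand side.

Productions for X:
  X → x
  X → P f x
  X → y
Productions for P:
  P → g P g
  P → y
  P → ε

No common prefixes found.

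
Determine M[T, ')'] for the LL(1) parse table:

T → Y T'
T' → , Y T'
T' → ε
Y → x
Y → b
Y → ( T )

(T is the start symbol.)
To find M[T, ')'], we find productions for T where ')' is in the predict set (PREDICT(N → α) = (FIRST(α) \ {ε}) ∪ (FOLLOW(N) if α ⇒* ε)).

Relevant sets:
  FIRST(Y) = { '(', 'b', 'x' }

T → Y T': PREDICT = { '(', 'b', 'x' }

M[T, ')'] is empty (no production applies)

Answer: Empty (error entry)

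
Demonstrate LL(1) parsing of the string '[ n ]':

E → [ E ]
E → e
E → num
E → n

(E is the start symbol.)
Stack is shown with the top on the left.

Stack    Input    Action
------------------------
E $      [ n ] $  output E → [ E ]
[ E ] $  [ n ] $  match '['
E ] $    n ] $    output E → n
n ] $    n ] $    match 'n'
] $      ] $      match ']'
$        $        accept

The string is accepted.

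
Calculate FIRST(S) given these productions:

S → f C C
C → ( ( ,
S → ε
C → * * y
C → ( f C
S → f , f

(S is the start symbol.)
{ 'f', ε }

To compute FIRST(S), examine every production with S on the left-hand side, reading each right-hand side left to right until a non-nullable symbol is reached.

From S → f C C:
  - f is a terminal: add 'f' and stop
From S → ε:
  - ε-production, so ε ∈ FIRST(S)
From S → f , f:
  - f is a terminal: add 'f' and stop

Collecting: FIRST(S) = { 'f', ε }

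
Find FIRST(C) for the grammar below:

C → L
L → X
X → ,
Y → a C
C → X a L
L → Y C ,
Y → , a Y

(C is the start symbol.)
{ ',', 'a' }

FIRST sets of the other non-terminals involved (by the same procedure, iterated to a fixed point):
  FIRST(L) = { ',', 'a' }
  FIRST(X) = { ',' }

From C → L:
  - L is a non-terminal: add FIRST(L) \ {ε} = { ',', 'a' }
    L is not nullable, so stop
From C → X a L:
  - X is a non-terminal: add FIRST(X) \ {ε} = { ',' }
    X is not nullable, so stop

Collecting: FIRST(C) = { ',', 'a' }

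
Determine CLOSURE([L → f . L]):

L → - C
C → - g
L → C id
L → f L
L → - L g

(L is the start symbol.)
{ [C → . - g], [L → . - C], [L → . - L g], [L → . C id], [L → . f L], [L → f . L] }

Start with: [L → f . L]
  [L → f . L] has the dot before L: add [L → . - C], [L → . C id], [L → . f L], [L → . - L g]
  [L → . C id] has the dot before C: add [C → . - g]
No further items can be added.

CLOSURE = { [C → . - g], [L → . - C], [L → . - L g], [L → . C id], [L → . f L], [L → f . L] }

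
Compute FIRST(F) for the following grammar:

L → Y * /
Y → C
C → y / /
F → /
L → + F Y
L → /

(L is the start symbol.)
{ '/' }

To compute FIRST(F), examine every production with F on the left-hand side, reading each right-hand side left to right until a non-nullable symbol is reached.

From F → /:
  - '/' is a terminal: add '/' and stop

Collecting: FIRST(F) = { '/' }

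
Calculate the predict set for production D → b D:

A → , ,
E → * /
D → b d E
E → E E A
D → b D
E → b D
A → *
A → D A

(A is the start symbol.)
PREDICT(D → b D) = (FIRST(RHS) \ {ε}) ∪ (FOLLOW(D) if ε ∈ FIRST(RHS), i.e. RHS ⇒* ε)
FIRST(b D) = { 'b' }
ε ∉ FIRST(b D), so FOLLOW(D) is not added.
PREDICT(D → b D) = { 'b' }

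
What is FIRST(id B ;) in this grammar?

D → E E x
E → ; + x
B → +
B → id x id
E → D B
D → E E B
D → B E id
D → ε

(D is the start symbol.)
To compute FIRST(id B ;), process the symbols left to right:
Symbol id is a terminal. Add 'id' and stop.
FIRST(id B ;) = { 'id' }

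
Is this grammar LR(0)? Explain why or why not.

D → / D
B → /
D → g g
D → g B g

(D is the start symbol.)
Yes, the grammar is LR(0)

Augment with D' → D and build the canonical LR(0) collection (I0 = CLOSURE({[D' → . D]}), then GOTO on every symbol after a dot until no new states appear). It has 9 states:
  I0: { [D → . / D], [D → . g B g], [D → . g g], [D' → . D] }  — shift
  I1: { [D → . / D], [D → . g B g], [D → . g g], [D → / . D] }  — shift
  I2: { [D' → D .] }  — accept
  I3: { [B → . /], [D → g . B g], [D → g . g] }  — shift
  I4: { [B → / .] }  — reduce
  I5: { [D → g B . g] }  — shift
  I6: { [D → g g .] }  — reduce
  I7: { [D → g B g .] }  — reduce
  I8: { [D → / D .] }  — reduce

Every state is either a pure shift/goto state or contains exactly one complete item and nothing to shift — no conflicts. The grammar is LR(0).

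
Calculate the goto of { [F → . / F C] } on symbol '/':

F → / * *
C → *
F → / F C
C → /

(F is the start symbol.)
GOTO(I, '/') = CLOSURE({ [A → αX.β] : [A → α.Xβ] ∈ I, X = '/' })

Items with dot before '/', with the dot advanced:
  [F → . / F C] → [F → / . F C]
Closure of the advanced items:
  [F → / . F C] has the dot before F: add [F → . / * *], [F → . / F C]

GOTO = { [F → . / * *], [F → . / F C], [F → / . F C] }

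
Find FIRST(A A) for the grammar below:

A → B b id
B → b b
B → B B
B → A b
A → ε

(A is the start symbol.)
{ 'b', ε }

FIRST sets of the non-terminals involved (from the grammar, by fixed-point iteration):
  FIRST(A) = { 'b', ε }

To compute FIRST(A A), process the symbols left to right:
Symbol A is a non-terminal. Add FIRST(A) \ {ε} = { 'b' }
A is nullable (ε ∈ FIRST(A)), continue to the next symbol.
Symbol A is a non-terminal. Add FIRST(A) \ {ε} = { 'b' }
A is nullable (ε ∈ FIRST(A)), continue to the next symbol.
All symbols are nullable, so ε is in the result.
FIRST(A A) = { 'b', ε }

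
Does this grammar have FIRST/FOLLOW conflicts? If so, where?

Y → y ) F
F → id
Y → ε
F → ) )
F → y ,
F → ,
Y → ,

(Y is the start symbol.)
No FIRST/FOLLOW conflicts.

A FIRST/FOLLOW conflict occurs when a non-terminal N has a nullable alternative N → β (β ⇒* ε) and another alternative N → α with FIRST(α) ∩ FOLLOW(N) ≠ ∅: on such a lookahead the parser cannot decide between expanding α and letting N vanish via β.

Nullable non-terminals: Y.

Y: nullable alternative(s) Y → ε; FOLLOW(Y) = { $ }
  Y → y ) F: FIRST \ {ε} = { 'y' } — disjoint from FOLLOW(Y)
  Y → ε: FIRST \ {ε} = { } — this is the only nullable alternative, skip
  Y → ,: FIRST \ {ε} = { ',' } — disjoint from FOLLOW(Y)

F has no nullable alternative, so no FIRST/FOLLOW check is needed there.

No FIRST/FOLLOW conflicts found.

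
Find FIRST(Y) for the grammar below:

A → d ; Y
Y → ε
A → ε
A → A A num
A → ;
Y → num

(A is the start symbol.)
{ 'num', ε }

From Y → ε:
  - ε-production, so ε ∈ FIRST(Y)
From Y → num:
  - num is a terminal: add 'num' and stop

Collecting: FIRST(Y) = { 'num', ε }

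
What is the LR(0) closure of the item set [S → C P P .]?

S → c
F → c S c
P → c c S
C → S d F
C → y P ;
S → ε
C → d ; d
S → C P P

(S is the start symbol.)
{ [S → C P P .] }

To compute CLOSURE, for each item [A → α.Bβ] where B is a non-terminal, add [B → .γ] for all productions B → γ; repeat for the newly added items until nothing changes.

Start with: [S → C P P .]
The dot is at the end, so nothing is added.

CLOSURE = { [S → C P P .] }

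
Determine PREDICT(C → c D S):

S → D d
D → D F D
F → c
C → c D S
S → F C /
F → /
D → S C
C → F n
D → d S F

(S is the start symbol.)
PREDICT(C → c D S) = (FIRST(RHS) \ {ε}) ∪ (FOLLOW(C) if ε ∈ FIRST(RHS), i.e. RHS ⇒* ε)
FIRST(c D S) = { 'c' }
ε ∉ FIRST(c D S), so FOLLOW(C) is not added.
PREDICT(C → c D S) = { 'c' }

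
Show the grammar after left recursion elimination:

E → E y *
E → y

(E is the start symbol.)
E → y E'
E' → y * E'
E' → ε

E is directly left-recursive. The standard transformation for
  A → A α₁ | ... | A α_m | β₁ | ... | β_n
is
  A  → β₁ A' | ... | β_n A'
  A' → α₁ A' | ... | α_m A' | ε

E → y becomes E → y E'
E → E y * becomes E' → y * E'
Add E' → ε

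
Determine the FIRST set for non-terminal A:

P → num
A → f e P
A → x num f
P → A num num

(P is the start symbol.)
{ 'f', 'x' }

To compute FIRST(A), examine every production with A on the left-hand side, reading each right-hand side left to right until a non-nullable symbol is reached.

From A → f e P:
  - f is a terminal: add 'f' and stop
From A → x num f:
  - x is a terminal: add 'x' and stop

Collecting: FIRST(A) = { 'f', 'x' }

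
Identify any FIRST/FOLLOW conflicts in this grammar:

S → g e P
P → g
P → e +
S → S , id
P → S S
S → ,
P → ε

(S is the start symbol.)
Yes. P → g with FOLLOW(P) on { 'g' }; P → S S with FOLLOW(P) on { ',', 'g' }

A FIRST/FOLLOW conflict occurs when a non-terminal N has a nullable alternative N → β (β ⇒* ε) and another alternative N → α with FIRST(α) ∩ FOLLOW(N) ≠ ∅: on such a lookahead the parser cannot decide between expanding α and letting N vanish via β.

Nullable non-terminals: P.
FIRST sets used below: FIRST(S) = { ',', 'g' }

P: nullable alternative(s) P → ε; FOLLOW(P) = { $, ',', 'g' }
  P → g: FIRST \ {ε} = { 'g' } — overlaps FOLLOW(P) on { 'g' }: CONFLICT
  P → e +: FIRST \ {ε} = { 'e' } — disjoint from FOLLOW(P)
  P → S S: FIRST \ {ε} = { ',', 'g' } — overlaps FOLLOW(P) on { ',', 'g' }: CONFLICT
  P → ε: FIRST \ {ε} = { } — this is the only nullable alternative, skip

S has no nullable alternative, so no FIRST/FOLLOW check is needed there.

So the grammar has 2 FIRST/FOLLOW conflicts (marked CONFLICT above).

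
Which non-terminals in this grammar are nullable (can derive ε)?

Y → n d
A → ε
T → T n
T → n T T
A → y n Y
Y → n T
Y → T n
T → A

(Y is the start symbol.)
A non-terminal is nullable if it can derive ε (the empty string): either it has an ε-production, or it has a production whose right-hand side consists entirely of nullable non-terminals.

ε-productions: A → ε
So A is immediately nullable.
T → A: every symbol on the right is nullable, so T is nullable too.
No further non-terminal can be added: every production for the remaining non-terminals contains a terminal or a non-nullable non-terminal.
Nullable = { 'A', 'T' }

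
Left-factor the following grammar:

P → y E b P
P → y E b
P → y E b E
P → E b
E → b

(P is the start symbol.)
P → y E b P'
P' → P
P' → ε
P' → E
P → E b
E → b

Left-factoring transforms A → αβ₁ | αβ₂ into A → αA' and A' → β₁ | β₂
(α is the longest common prefix among the alternatives). Repeat until
no nonterminal has two alternatives with a common prefix.

Round 1: P has alternatives sharing prefix 'y E b'. Introduce P': P → y E b P'
  Add: P' → P
  Add: P' → ε
  Add: P' → E

No remaining common prefixes — done.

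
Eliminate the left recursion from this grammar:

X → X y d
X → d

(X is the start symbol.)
X → d X'
X' → y d X'
X' → ε

X is directly left-recursive. The standard transformation for
  A → A α₁ | ... | A α_m | β₁ | ... | β_n
is
  A  → β₁ A' | ... | β_n A'
  A' → α₁ A' | ... | α_m A' | ε

X → d becomes X → d X'
X → X y d becomes X' → y d X'
Add X' → ε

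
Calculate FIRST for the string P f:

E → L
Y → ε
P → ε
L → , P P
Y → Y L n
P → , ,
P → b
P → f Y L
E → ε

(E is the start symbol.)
{ ',', 'b', 'f' }

FIRST sets of the non-terminals involved (from the grammar, by fixed-point iteration):
  FIRST(P) = { ',', 'b', 'f', ε }

To compute FIRST(P f), process the symbols left to right:
Symbol P is a non-terminal. Add FIRST(P) \ {ε} = { ',', 'b', 'f' }
P is nullable (ε ∈ FIRST(P)), continue to the next symbol.
Symbol f is a terminal. Add 'f' and stop.
FIRST(P f) = { ',', 'b', 'f' }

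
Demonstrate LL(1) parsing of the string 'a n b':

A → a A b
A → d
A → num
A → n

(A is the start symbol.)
LL(1) parsing maintains a stack (initially the start symbol over $) and the input. At each step: if the stack top is a terminal, match it against the current input token; if it is a non-terminal N, replace it with the RHS of M[N, lookahead] (the unique production whose predict set contains the lookahead).

Stack is shown with the top on the left.

Stack    Input    Action
------------------------
A $      a n b $  output A → a A b
a A b $  a n b $  match 'a'
A b $    n b $    output A → n
n b $    n b $    match 'n'
b $      b $      match 'b'
$        $        accept

The string is accepted.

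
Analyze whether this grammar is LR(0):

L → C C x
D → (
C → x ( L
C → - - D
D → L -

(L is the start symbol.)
Yes, the grammar is LR(0)

A grammar is LR(0) if no state in the canonical LR(0) collection has:
  - both a shift item (dot before a terminal) and a complete item (shift-reduce conflict), or
  - two or more complete items (reduce-reduce conflict; the accept item [L' → L .] counts as a complete item here).

Augment with L' → L and build the canonical LR(0) collection (I0 = CLOSURE({[L' → . L]}), then GOTO on every symbol after a dot until no new states appear). It has 14 states:
  I0: { [C → . - - D], [C → . x ( L], [L → . C C x], [L' → . L] }  — shift
  I1: { [C → - . - D] }  — shift
  I2: { [C → . - - D], [C → . x ( L], [L → C . C x] }  — shift
  I3: { [L' → L .] }  — accept
  I4: { [C → x . ( L] }  — shift
  I5: { [C → . - - D], [C → . x ( L], [C → x ( . L], [L → . C C x] }  — shift
  I6: { [C → x ( L .] }  — reduce
  I7: { [L → C C . x] }  — shift
  I8: { [L → C C x .] }  — reduce
  I9: { [C → - - . D], [C → . - - D], [C → . x ( L], [D → . (], [D → . L -], [L → . C C x] }  — shift
  I10: { [D → ( .] }  — reduce
  I11: { [C → - - D .] }  — reduce
  I12: { [D → L . -] }  — shift
  I13: { [D → L - .] }  — reduce

Every state is either a pure shift/goto state or contains exactly one complete item and nothing to shift — no conflicts. The grammar is LR(0).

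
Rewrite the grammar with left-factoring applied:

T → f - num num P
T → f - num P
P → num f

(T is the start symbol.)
T → f - num T'
T' → num P
T' → P
P → num f

Left-factoring transforms A → αβ₁ | αβ₂ into A → αA' and A' → β₁ | β₂
(α is the longest common prefix among the alternatives). Repeat until
no nonterminal has two alternatives with a common prefix.

Round 1: T has alternatives sharing prefix 'f - num'. Introduce T': T → f - num T'
  Add: T' → num P
  Add: T' → P

No remaining common prefixes — done.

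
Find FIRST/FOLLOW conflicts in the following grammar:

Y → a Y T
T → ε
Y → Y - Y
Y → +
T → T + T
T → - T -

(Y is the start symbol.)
Nullable non-terminals: T.
FIRST sets used below: FIRST(T) = { '+', '-', ε }

T: nullable alternative(s) T → ε; FOLLOW(T) = { $, '+', '-' }
  T → ε: FIRST \ {ε} = { } — this is the only nullable alternative, skip
  T → T + T: FIRST \ {ε} = { '+', '-' } — overlaps FOLLOW(T) on { '+', '-' }: CONFLICT
  T → - T -: FIRST \ {ε} = { '-' } — overlaps FOLLOW(T) on { '-' }: CONFLICT

Y has no nullable alternative, so no FIRST/FOLLOW check is needed there.

So the grammar has 2 FIRST/FOLLOW conflicts (marked CONFLICT above).

Answer: Yes. T → T '+' T with FOLLOW(T) on { '+', '-' }; T → '-' T '-' with FOLLOW(T) on { '-' }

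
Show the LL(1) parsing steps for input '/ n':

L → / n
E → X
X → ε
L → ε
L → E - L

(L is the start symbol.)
Stack is shown with the top on the left.

Stack  Input  Action
--------------------
L $    / n $  output L → / n
/ n $  / n $  match '/'
n $    n $    match 'n'
$      $      accept

The string is accepted.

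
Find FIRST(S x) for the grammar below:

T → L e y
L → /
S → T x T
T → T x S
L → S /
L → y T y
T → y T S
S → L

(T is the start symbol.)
{ '/', 'y' }

FIRST sets of the non-terminals involved (from the grammar, by fixed-point iteration):
  FIRST(S) = { '/', 'y' }

To compute FIRST(S x), process the symbols left to right:
Symbol S is a non-terminal. Add FIRST(S) \ {ε} = { '/', 'y' }
S is not nullable (ε ∉ FIRST(S)), so stop here.
FIRST(S x) = { '/', 'y' }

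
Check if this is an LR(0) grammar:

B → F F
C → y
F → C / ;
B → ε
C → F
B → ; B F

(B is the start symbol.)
No. Shift-reduce conflict between [B → .] and [B → . ; B F]

Augment with B' → B and build the canonical LR(0) collection (I0 = CLOSURE({[B' → . B]}), then GOTO on every symbol after a dot until no new states appear). It has 11 states:
  I0: { [B → . ; B F], [B → . F F], [B → .], [B' → . B], [C → . F], [C → . y], [F → . C / ;] }  — shift, reduce
  I1: { [B → . ; B F], [B → . F F], [B → .], [B → ; . B F], [C → . F], [C → . y], [F → . C / ;] }  — shift, reduce
  I2: { [B' → B .] }  — accept
  I3: { [F → C . / ;] }  — shift
  I4: { [B → F . F], [C → . F], [C → . y], [C → F .], [F → . C / ;] }  — shift, reduce
  I5: { [C → y .] }  — reduce
  I6: { [B → F F .], [C → F .] }  — 2 reduces
  I7: { [F → C / . ;] }  — shift
  I8: { [F → C / ; .] }  — reduce
  I9: { [B → ; B . F], [C → . F], [C → . y], [F → . C / ;] }  — shift
  I10: { [B → ; B F .], [C → F .] }  — 2 reduces

Conflict in state I0:
  Shift-reduce conflict between [B → .] and [B → . ; B F]
So the grammar is NOT LR(0).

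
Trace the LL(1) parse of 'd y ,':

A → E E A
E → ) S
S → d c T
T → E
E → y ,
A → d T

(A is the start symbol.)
Stack is shown with the top on the left.

Stack  Input    Action
----------------------
A $    d y , $  output A → d T
d T $  d y , $  match 'd'
T $    y , $    output T → E
E $    y , $    output E → y ,
y , $  y , $    match 'y'
, $    , $      match ','
$      $        accept

The string is accepted.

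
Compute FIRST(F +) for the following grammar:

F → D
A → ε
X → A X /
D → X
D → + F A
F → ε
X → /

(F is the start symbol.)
FIRST sets of the non-terminals involved (from the grammar, by fixed-point iteration):
  FIRST(F) = { '+', '/', ε }

To compute FIRST(F +), process the symbols left to right:
Symbol F is a non-terminal. Add FIRST(F) \ {ε} = { '+', '/' }
F is nullable (ε ∈ FIRST(F)), continue to the next symbol.
Symbol + is a terminal. Add '+' and stop.
FIRST(F +) = { '+', '/' }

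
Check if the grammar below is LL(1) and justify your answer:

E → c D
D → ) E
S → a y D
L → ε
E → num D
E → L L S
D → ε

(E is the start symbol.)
Relevant sets:
  FIRST(L) = { ε }
  FIRST(S) = { 'a' }
  FOLLOW(D) = { $ }

For E:
  PREDICT(E → c D) = { 'c' }
  PREDICT(E → num D) = { 'num' }
  PREDICT(E → L L S) = { 'a' }
For D:
  PREDICT(D → ')' E) = { ')' }
  PREDICT(D → ε) = { $ }
S, L have a single production, so nothing to check there.

All predict sets are disjoint. The grammar IS LL(1).

Answer: Yes, the grammar is LL(1).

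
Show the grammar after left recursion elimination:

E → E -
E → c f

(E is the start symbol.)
E is directly left-recursive. The standard transformation for
  A → A α₁ | ... | A α_m | β₁ | ... | β_n
is
  A  → β₁ A' | ... | β_n A'
  A' → α₁ A' | ... | α_m A' | ε

E → c f becomes E → c f E'
E → E - becomes E' → - E'
Add E' → ε

Resulting grammar:
E → c f E'
E' → - E'
E' → ε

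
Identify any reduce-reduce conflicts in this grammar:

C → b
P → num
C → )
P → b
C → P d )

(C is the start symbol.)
Yes — I4: [C → b .] vs [P → b .]

Augment with C' → C and build the canonical LR(0) collection (I0 = CLOSURE({[C' → . C]}), then GOTO on every symbol after a dot until no new states appear). It has 8 states:
  I0: { [C → . )], [C → . P d )], [C → . b], [C' → . C], [P → . b], [P → . num] }  — shift
  I1: { [C → ) .] }  — reduce
  I2: { [C' → C .] }  — accept
  I3: { [C → P . d )] }  — shift
  I4: { [C → b .], [P → b .] }  — 2 reduces
  I5: { [P → num .] }  — reduce
  I6: { [C → P d . )] }  — shift
  I7: { [C → P d ) .] }  — reduce

I4 contains complete items [C → b .], [P → b .] — reduce-reduce conflict.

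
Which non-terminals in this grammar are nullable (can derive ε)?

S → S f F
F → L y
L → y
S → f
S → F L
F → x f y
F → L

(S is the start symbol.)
A non-terminal is nullable if it can derive ε (the empty string): either it has an ε-production, or it has a production whose right-hand side consists entirely of nullable non-terminals.

There are no ε-productions, so no non-terminal can derive ε.
No non-terminals are nullable.

Answer: None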